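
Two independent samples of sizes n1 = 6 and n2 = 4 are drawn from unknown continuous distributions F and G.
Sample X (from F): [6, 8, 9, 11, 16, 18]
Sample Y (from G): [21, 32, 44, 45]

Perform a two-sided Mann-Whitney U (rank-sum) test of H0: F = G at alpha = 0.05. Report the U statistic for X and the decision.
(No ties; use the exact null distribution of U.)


Step 1: Combine and sort all 10 observations; assign midranks.
sorted (value, group): (6,X), (8,X), (9,X), (11,X), (16,X), (18,X), (21,Y), (32,Y), (44,Y), (45,Y)
ranks: 6->1, 8->2, 9->3, 11->4, 16->5, 18->6, 21->7, 32->8, 44->9, 45->10
Step 2: Rank sum for X: R1 = 1 + 2 + 3 + 4 + 5 + 6 = 21.
Step 3: U_X = R1 - n1(n1+1)/2 = 21 - 6*7/2 = 21 - 21 = 0.
       U_Y = n1*n2 - U_X = 24 - 0 = 24.
Step 4: No ties, so the exact null distribution of U (based on enumerating the C(10,6) = 210 equally likely rank assignments) gives the two-sided p-value.
Step 5: p-value = 0.009524; compare to alpha = 0.05. reject H0.

U_X = 0, p = 0.009524, reject H0 at alpha = 0.05.


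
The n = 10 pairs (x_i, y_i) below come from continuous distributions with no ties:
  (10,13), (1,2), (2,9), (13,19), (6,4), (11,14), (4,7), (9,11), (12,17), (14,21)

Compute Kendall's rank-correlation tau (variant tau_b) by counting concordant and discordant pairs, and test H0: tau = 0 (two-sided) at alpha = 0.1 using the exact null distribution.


Step 1: Enumerate the 45 unordered pairs (i,j) with i<j and classify each by sign(x_j-x_i) * sign(y_j-y_i).
  (1,2):dx=-9,dy=-11->C; (1,3):dx=-8,dy=-4->C; (1,4):dx=+3,dy=+6->C; (1,5):dx=-4,dy=-9->C
  (1,6):dx=+1,dy=+1->C; (1,7):dx=-6,dy=-6->C; (1,8):dx=-1,dy=-2->C; (1,9):dx=+2,dy=+4->C
  (1,10):dx=+4,dy=+8->C; (2,3):dx=+1,dy=+7->C; (2,4):dx=+12,dy=+17->C; (2,5):dx=+5,dy=+2->C
  (2,6):dx=+10,dy=+12->C; (2,7):dx=+3,dy=+5->C; (2,8):dx=+8,dy=+9->C; (2,9):dx=+11,dy=+15->C
  (2,10):dx=+13,dy=+19->C; (3,4):dx=+11,dy=+10->C; (3,5):dx=+4,dy=-5->D; (3,6):dx=+9,dy=+5->C
  (3,7):dx=+2,dy=-2->D; (3,8):dx=+7,dy=+2->C; (3,9):dx=+10,dy=+8->C; (3,10):dx=+12,dy=+12->C
  (4,5):dx=-7,dy=-15->C; (4,6):dx=-2,dy=-5->C; (4,7):dx=-9,dy=-12->C; (4,8):dx=-4,dy=-8->C
  (4,9):dx=-1,dy=-2->C; (4,10):dx=+1,dy=+2->C; (5,6):dx=+5,dy=+10->C; (5,7):dx=-2,dy=+3->D
  (5,8):dx=+3,dy=+7->C; (5,9):dx=+6,dy=+13->C; (5,10):dx=+8,dy=+17->C; (6,7):dx=-7,dy=-7->C
  (6,8):dx=-2,dy=-3->C; (6,9):dx=+1,dy=+3->C; (6,10):dx=+3,dy=+7->C; (7,8):dx=+5,dy=+4->C
  (7,9):dx=+8,dy=+10->C; (7,10):dx=+10,dy=+14->C; (8,9):dx=+3,dy=+6->C; (8,10):dx=+5,dy=+10->C
  (9,10):dx=+2,dy=+4->C
Step 2: C = 42, D = 3, total pairs = 45.
Step 3: tau = (C - D)/(n(n-1)/2) = (42 - 3)/45 = 0.866667.
Step 4: Exact two-sided p-value (enumerate n! = 3628800 permutations of y under H0): p = 0.000115.
Step 5: alpha = 0.1. reject H0.

tau_b = 0.8667 (C=42, D=3), p = 0.000115, reject H0.


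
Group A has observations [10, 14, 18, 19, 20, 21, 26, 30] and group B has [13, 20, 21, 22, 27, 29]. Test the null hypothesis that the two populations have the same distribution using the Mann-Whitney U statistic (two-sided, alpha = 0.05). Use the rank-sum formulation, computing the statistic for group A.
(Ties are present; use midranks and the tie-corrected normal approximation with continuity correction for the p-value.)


Step 1: Combine and sort all 14 observations; assign midranks.
sorted (value, group): (10,X), (13,Y), (14,X), (18,X), (19,X), (20,X), (20,Y), (21,X), (21,Y), (22,Y), (26,X), (27,Y), (29,Y), (30,X)
ranks: 10->1, 13->2, 14->3, 18->4, 19->5, 20->6.5, 20->6.5, 21->8.5, 21->8.5, 22->10, 26->11, 27->12, 29->13, 30->14
Step 2: Rank sum for X: R1 = 1 + 3 + 4 + 5 + 6.5 + 8.5 + 11 + 14 = 53.
Step 3: U_X = R1 - n1(n1+1)/2 = 53 - 8*9/2 = 53 - 36 = 17.
       U_Y = n1*n2 - U_X = 48 - 17 = 31.
Step 4: Ties are present, so use the tie-corrected normal approximation (with continuity correction) for the p-value.
Step 5: p-value = 0.400350; compare to alpha = 0.05. fail to reject H0.

U_X = 17, p = 0.400350, fail to reject H0 at alpha = 0.05.


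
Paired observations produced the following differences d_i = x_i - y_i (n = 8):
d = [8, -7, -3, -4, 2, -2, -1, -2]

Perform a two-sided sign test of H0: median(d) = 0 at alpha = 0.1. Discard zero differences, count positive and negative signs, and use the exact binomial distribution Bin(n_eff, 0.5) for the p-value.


Step 1: Discard zero differences. Original n = 8; n_eff = number of nonzero differences = 8.
Nonzero differences (with sign): +8, -7, -3, -4, +2, -2, -1, -2
Step 2: Count signs: positive = 2, negative = 6.
Step 3: Under H0: P(positive) = 0.5, so the number of positives S ~ Bin(8, 0.5).
Step 4: Two-sided exact p-value = sum of Bin(8,0.5) probabilities at or below the observed probability = 0.289062.
Step 5: alpha = 0.1. fail to reject H0.

n_eff = 8, pos = 2, neg = 6, p = 0.289062, fail to reject H0.


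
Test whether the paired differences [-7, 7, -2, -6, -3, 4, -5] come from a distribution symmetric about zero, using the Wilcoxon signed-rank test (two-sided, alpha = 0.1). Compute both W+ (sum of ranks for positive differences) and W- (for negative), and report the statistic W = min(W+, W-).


Step 1: Drop any zero differences (none here) and take |d_i|.
|d| = [7, 7, 2, 6, 3, 4, 5]
Step 2: Midrank |d_i| (ties get averaged ranks).
ranks: |7|->6.5, |7|->6.5, |2|->1, |6|->5, |3|->2, |4|->3, |5|->4
Step 3: Attach original signs; sum ranks with positive sign and with negative sign.
W+ = 6.5 + 3 = 9.5
W- = 6.5 + 1 + 5 + 2 + 4 = 18.5
(Check: W+ + W- = 28 should equal n(n+1)/2 = 28.)
Step 4: Test statistic W = min(W+, W-) = 9.5.
Step 5: Ties in |d|, so use the tie-corrected normal approximation.
        E[W] = n(n+1)/4 = 7*8/4 = 14.
        Tie groups: |d|=7 (t=2); sum(t^3 - t) = 6.
        Var[W] = n(n+1)(2n+1)/24 - sum(t^3-t)/48 = 840/24 - 6/48 = 34.875.
        z = (W - E[W]) / sqrt(Var[W]) = (9.5 - 14) / 5.9055 = -0.7620.
        Two-sided p = 2*Phi(z) = 0.446060.
Step 6: alpha = 0.1. fail to reject H0.

W+ = 9.5, W- = 18.5, W = min = 9.5, p = 0.446060, fail to reject H0.


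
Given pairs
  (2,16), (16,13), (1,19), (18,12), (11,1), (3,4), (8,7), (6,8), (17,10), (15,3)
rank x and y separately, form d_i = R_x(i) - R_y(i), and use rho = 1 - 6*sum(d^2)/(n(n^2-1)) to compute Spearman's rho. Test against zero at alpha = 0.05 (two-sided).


Step 1: Rank x and y separately (midranks; no ties here).
rank(x): 2->2, 16->8, 1->1, 18->10, 11->6, 3->3, 8->5, 6->4, 17->9, 15->7
rank(y): 16->9, 13->8, 19->10, 12->7, 1->1, 4->3, 7->4, 8->5, 10->6, 3->2
Step 2: d_i = R_x(i) - R_y(i); compute d_i^2.
  (2-9)^2=49, (8-8)^2=0, (1-10)^2=81, (10-7)^2=9, (6-1)^2=25, (3-3)^2=0, (5-4)^2=1, (4-5)^2=1, (9-6)^2=9, (7-2)^2=25
sum(d^2) = 200.
Step 3: rho = 1 - 6*200 / (10*(10^2 - 1)) = 1 - 1200/990 = -0.212121.
Step 4: Under H0, t = rho * sqrt((n-2)/(1-rho^2)) = -0.6139 ~ t(8).
Step 5: Two-sided p-value from the t-distribution with 8 df = 0.556306.
Step 6: alpha = 0.05. fail to reject H0.

rho = -0.2121, p = 0.556306, fail to reject H0 at alpha = 0.05.


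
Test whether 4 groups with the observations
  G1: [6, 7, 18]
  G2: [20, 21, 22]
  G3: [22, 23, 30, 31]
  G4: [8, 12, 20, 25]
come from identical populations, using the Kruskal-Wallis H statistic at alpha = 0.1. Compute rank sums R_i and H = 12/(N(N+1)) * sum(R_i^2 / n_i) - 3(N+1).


Step 1: Combine all N = 14 observations and assign midranks.
sorted (value, group, rank): (6,G1,1), (7,G1,2), (8,G4,3), (12,G4,4), (18,G1,5), (20,G2,6.5), (20,G4,6.5), (21,G2,8), (22,G2,9.5), (22,G3,9.5), (23,G3,11), (25,G4,12), (30,G3,13), (31,G3,14)
Step 2: Sum ranks within each group.
R_1 = 8 (n_1 = 3)
R_2 = 24 (n_2 = 3)
R_3 = 47.5 (n_3 = 4)
R_4 = 25.5 (n_4 = 4)
Step 3: H = 12/(N(N+1)) * sum(R_i^2/n_i) - 3(N+1)
     = 12/(14*15) * (8^2/3 + 24^2/3 + 47.5^2/4 + 25.5^2/4) - 3*15
     = 0.057143 * 939.958 - 45
     = 8.711905.
Step 4: Ties present; correction factor C = 1 - 12/(14^3 - 14) = 0.995604. Corrected H = 8.711905 / 0.995604 = 8.750368.
Step 5: Under H0, H ~ chi^2(3); p-value = 0.032801.
Step 6: alpha = 0.1. reject H0.

H = 8.7504, df = 3, p = 0.032801, reject H0.


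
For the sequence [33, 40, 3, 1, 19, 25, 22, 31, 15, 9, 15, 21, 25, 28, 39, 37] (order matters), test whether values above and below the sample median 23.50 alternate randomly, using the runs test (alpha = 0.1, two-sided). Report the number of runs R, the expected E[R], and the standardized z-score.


Step 1: Compute median = 23.50; label A = above, B = below.
Labels in order: AABBBABABBBBAAAA  (n_A = 8, n_B = 8)
Step 2: Count runs R = 7.
Step 3: Under H0 (random ordering), E[R] = 2*n_A*n_B/(n_A+n_B) + 1 = 2*8*8/16 + 1 = 9.0000.
        Var[R] = 2*n_A*n_B*(2*n_A*n_B - n_A - n_B) / ((n_A+n_B)^2 * (n_A+n_B-1)) = 14336/3840 = 3.7333.
        SD[R] = 1.9322.
Step 4: Continuity-corrected z = (R + 0.5 - E[R]) / SD[R] = (7 + 0.5 - 9.0000) / 1.9322 = -0.7763.
Step 5: Two-sided p-value via normal approximation = 2*(1 - Phi(|z|)) = 0.437558.
Step 6: alpha = 0.1. fail to reject H0.

R = 7, z = -0.7763, p = 0.437558, fail to reject H0.


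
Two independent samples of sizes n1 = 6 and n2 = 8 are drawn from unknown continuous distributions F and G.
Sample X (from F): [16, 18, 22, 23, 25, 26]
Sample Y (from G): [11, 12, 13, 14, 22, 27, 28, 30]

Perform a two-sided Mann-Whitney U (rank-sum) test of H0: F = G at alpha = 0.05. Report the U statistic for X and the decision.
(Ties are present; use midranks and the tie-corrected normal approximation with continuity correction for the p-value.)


Step 1: Combine and sort all 14 observations; assign midranks.
sorted (value, group): (11,Y), (12,Y), (13,Y), (14,Y), (16,X), (18,X), (22,X), (22,Y), (23,X), (25,X), (26,X), (27,Y), (28,Y), (30,Y)
ranks: 11->1, 12->2, 13->3, 14->4, 16->5, 18->6, 22->7.5, 22->7.5, 23->9, 25->10, 26->11, 27->12, 28->13, 30->14
Step 2: Rank sum for X: R1 = 5 + 6 + 7.5 + 9 + 10 + 11 = 48.5.
Step 3: U_X = R1 - n1(n1+1)/2 = 48.5 - 6*7/2 = 48.5 - 21 = 27.5.
       U_Y = n1*n2 - U_X = 48 - 27.5 = 20.5.
Step 4: Ties are present, so use the tie-corrected normal approximation (with continuity correction) for the p-value.
Step 5: p-value = 0.698220; compare to alpha = 0.05. fail to reject H0.

U_X = 27.5, p = 0.698220, fail to reject H0 at alpha = 0.05.


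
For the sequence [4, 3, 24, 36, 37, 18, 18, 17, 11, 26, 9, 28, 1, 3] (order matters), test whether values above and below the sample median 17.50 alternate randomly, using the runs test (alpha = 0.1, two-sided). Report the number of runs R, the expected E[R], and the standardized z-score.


Step 1: Compute median = 17.50; label A = above, B = below.
Labels in order: BBAAAAABBABABB  (n_A = 7, n_B = 7)
Step 2: Count runs R = 7.
Step 3: Under H0 (random ordering), E[R] = 2*n_A*n_B/(n_A+n_B) + 1 = 2*7*7/14 + 1 = 8.0000.
        Var[R] = 2*n_A*n_B*(2*n_A*n_B - n_A - n_B) / ((n_A+n_B)^2 * (n_A+n_B-1)) = 8232/2548 = 3.2308.
        SD[R] = 1.7974.
Step 4: Continuity-corrected z = (R + 0.5 - E[R]) / SD[R] = (7 + 0.5 - 8.0000) / 1.7974 = -0.2782.
Step 5: Two-sided p-value via normal approximation = 2*(1 - Phi(|z|)) = 0.780879.
Step 6: alpha = 0.1. fail to reject H0.

R = 7, z = -0.2782, p = 0.780879, fail to reject H0.


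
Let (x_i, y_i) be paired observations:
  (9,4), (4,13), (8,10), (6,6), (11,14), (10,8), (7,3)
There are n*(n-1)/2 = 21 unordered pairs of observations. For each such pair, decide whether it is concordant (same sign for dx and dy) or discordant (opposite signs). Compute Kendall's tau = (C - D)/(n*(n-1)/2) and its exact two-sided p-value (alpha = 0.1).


Step 1: Enumerate the 21 unordered pairs (i,j) with i<j and classify each by sign(x_j-x_i) * sign(y_j-y_i).
  (1,2):dx=-5,dy=+9->D; (1,3):dx=-1,dy=+6->D; (1,4):dx=-3,dy=+2->D; (1,5):dx=+2,dy=+10->C
  (1,6):dx=+1,dy=+4->C; (1,7):dx=-2,dy=-1->C; (2,3):dx=+4,dy=-3->D; (2,4):dx=+2,dy=-7->D
  (2,5):dx=+7,dy=+1->C; (2,6):dx=+6,dy=-5->D; (2,7):dx=+3,dy=-10->D; (3,4):dx=-2,dy=-4->C
  (3,5):dx=+3,dy=+4->C; (3,6):dx=+2,dy=-2->D; (3,7):dx=-1,dy=-7->C; (4,5):dx=+5,dy=+8->C
  (4,6):dx=+4,dy=+2->C; (4,7):dx=+1,dy=-3->D; (5,6):dx=-1,dy=-6->C; (5,7):dx=-4,dy=-11->C
  (6,7):dx=-3,dy=-5->C
Step 2: C = 12, D = 9, total pairs = 21.
Step 3: tau = (C - D)/(n(n-1)/2) = (12 - 9)/21 = 0.142857.
Step 4: Exact two-sided p-value (enumerate n! = 5040 permutations of y under H0): p = 0.772619.
Step 5: alpha = 0.1. fail to reject H0.

tau_b = 0.1429 (C=12, D=9), p = 0.772619, fail to reject H0.


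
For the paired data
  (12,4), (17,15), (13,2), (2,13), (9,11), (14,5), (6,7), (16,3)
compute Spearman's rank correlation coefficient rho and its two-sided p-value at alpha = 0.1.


Step 1: Rank x and y separately (midranks; no ties here).
rank(x): 12->4, 17->8, 13->5, 2->1, 9->3, 14->6, 6->2, 16->7
rank(y): 4->3, 15->8, 2->1, 13->7, 11->6, 5->4, 7->5, 3->2
Step 2: d_i = R_x(i) - R_y(i); compute d_i^2.
  (4-3)^2=1, (8-8)^2=0, (5-1)^2=16, (1-7)^2=36, (3-6)^2=9, (6-4)^2=4, (2-5)^2=9, (7-2)^2=25
sum(d^2) = 100.
Step 3: rho = 1 - 6*100 / (8*(8^2 - 1)) = 1 - 600/504 = -0.190476.
Step 4: Under H0, t = rho * sqrt((n-2)/(1-rho^2)) = -0.4753 ~ t(6).
Step 5: Two-sided p-value from the t-distribution with 6 df = 0.651401.
Step 6: alpha = 0.1. fail to reject H0.

rho = -0.1905, p = 0.651401, fail to reject H0 at alpha = 0.1.


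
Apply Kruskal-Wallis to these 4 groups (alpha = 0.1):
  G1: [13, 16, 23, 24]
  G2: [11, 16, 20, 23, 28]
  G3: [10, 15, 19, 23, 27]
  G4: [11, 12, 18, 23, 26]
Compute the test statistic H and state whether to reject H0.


Step 1: Combine all N = 19 observations and assign midranks.
sorted (value, group, rank): (10,G3,1), (11,G2,2.5), (11,G4,2.5), (12,G4,4), (13,G1,5), (15,G3,6), (16,G1,7.5), (16,G2,7.5), (18,G4,9), (19,G3,10), (20,G2,11), (23,G1,13.5), (23,G2,13.5), (23,G3,13.5), (23,G4,13.5), (24,G1,16), (26,G4,17), (27,G3,18), (28,G2,19)
Step 2: Sum ranks within each group.
R_1 = 42 (n_1 = 4)
R_2 = 53.5 (n_2 = 5)
R_3 = 48.5 (n_3 = 5)
R_4 = 46 (n_4 = 5)
Step 3: H = 12/(N(N+1)) * sum(R_i^2/n_i) - 3(N+1)
     = 12/(19*20) * (42^2/4 + 53.5^2/5 + 48.5^2/5 + 46^2/5) - 3*20
     = 0.031579 * 1907.1 - 60
     = 0.224211.
Step 4: Ties present; correction factor C = 1 - 72/(19^3 - 19) = 0.989474. Corrected H = 0.224211 / 0.989474 = 0.226596.
Step 5: Under H0, H ~ chi^2(3); p-value = 0.973186.
Step 6: alpha = 0.1. fail to reject H0.

H = 0.2266, df = 3, p = 0.973186, fail to reject H0.


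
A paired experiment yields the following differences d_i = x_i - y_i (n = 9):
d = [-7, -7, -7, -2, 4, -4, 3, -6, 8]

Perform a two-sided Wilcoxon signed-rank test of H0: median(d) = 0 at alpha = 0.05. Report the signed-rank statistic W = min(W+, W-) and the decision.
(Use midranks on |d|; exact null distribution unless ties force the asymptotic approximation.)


Step 1: Drop any zero differences (none here) and take |d_i|.
|d| = [7, 7, 7, 2, 4, 4, 3, 6, 8]
Step 2: Midrank |d_i| (ties get averaged ranks).
ranks: |7|->7, |7|->7, |7|->7, |2|->1, |4|->3.5, |4|->3.5, |3|->2, |6|->5, |8|->9
Step 3: Attach original signs; sum ranks with positive sign and with negative sign.
W+ = 3.5 + 2 + 9 = 14.5
W- = 7 + 7 + 7 + 1 + 3.5 + 5 = 30.5
(Check: W+ + W- = 45 should equal n(n+1)/2 = 45.)
Step 4: Test statistic W = min(W+, W-) = 14.5.
Step 5: Ties in |d|, so use the tie-corrected normal approximation.
        E[W] = n(n+1)/4 = 9*10/4 = 22.5.
        Tie groups: |d|=4 (t=2), |d|=7 (t=3); sum(t^3 - t) = 30.
        Var[W] = n(n+1)(2n+1)/24 - sum(t^3-t)/48 = 1710/24 - 30/48 = 70.625.
        z = (W - E[W]) / sqrt(Var[W]) = (14.5 - 22.5) / 8.4039 = -0.9519.
        Two-sided p = 2*Phi(z) = 0.341126.
Step 6: alpha = 0.05. fail to reject H0.

W+ = 14.5, W- = 30.5, W = min = 14.5, p = 0.341126, fail to reject H0.


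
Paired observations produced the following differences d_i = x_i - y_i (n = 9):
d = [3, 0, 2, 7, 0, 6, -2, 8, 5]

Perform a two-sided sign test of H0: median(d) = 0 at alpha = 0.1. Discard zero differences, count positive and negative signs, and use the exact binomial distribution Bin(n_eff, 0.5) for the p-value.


Step 1: Discard zero differences. Original n = 9; n_eff = number of nonzero differences = 7.
Nonzero differences (with sign): +3, +2, +7, +6, -2, +8, +5
Step 2: Count signs: positive = 6, negative = 1.
Step 3: Under H0: P(positive) = 0.5, so the number of positives S ~ Bin(7, 0.5).
Step 4: Two-sided exact p-value = sum of Bin(7,0.5) probabilities at or below the observed probability = 0.125000.
Step 5: alpha = 0.1. fail to reject H0.

n_eff = 7, pos = 6, neg = 1, p = 0.125000, fail to reject H0.


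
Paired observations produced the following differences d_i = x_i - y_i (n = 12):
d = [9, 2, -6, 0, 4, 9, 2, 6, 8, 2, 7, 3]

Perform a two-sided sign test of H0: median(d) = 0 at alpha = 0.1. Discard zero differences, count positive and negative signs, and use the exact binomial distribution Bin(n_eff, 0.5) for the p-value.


Step 1: Discard zero differences. Original n = 12; n_eff = number of nonzero differences = 11.
Nonzero differences (with sign): +9, +2, -6, +4, +9, +2, +6, +8, +2, +7, +3
Step 2: Count signs: positive = 10, negative = 1.
Step 3: Under H0: P(positive) = 0.5, so the number of positives S ~ Bin(11, 0.5).
Step 4: Two-sided exact p-value = sum of Bin(11,0.5) probabilities at or below the observed probability = 0.011719.
Step 5: alpha = 0.1. reject H0.

n_eff = 11, pos = 10, neg = 1, p = 0.011719, reject H0.


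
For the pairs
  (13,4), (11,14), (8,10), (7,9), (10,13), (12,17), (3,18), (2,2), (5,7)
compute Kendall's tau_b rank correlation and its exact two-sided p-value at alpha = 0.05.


Step 1: Enumerate the 36 unordered pairs (i,j) with i<j and classify each by sign(x_j-x_i) * sign(y_j-y_i).
  (1,2):dx=-2,dy=+10->D; (1,3):dx=-5,dy=+6->D; (1,4):dx=-6,dy=+5->D; (1,5):dx=-3,dy=+9->D
  (1,6):dx=-1,dy=+13->D; (1,7):dx=-10,dy=+14->D; (1,8):dx=-11,dy=-2->C; (1,9):dx=-8,dy=+3->D
  (2,3):dx=-3,dy=-4->C; (2,4):dx=-4,dy=-5->C; (2,5):dx=-1,dy=-1->C; (2,6):dx=+1,dy=+3->C
  (2,7):dx=-8,dy=+4->D; (2,8):dx=-9,dy=-12->C; (2,9):dx=-6,dy=-7->C; (3,4):dx=-1,dy=-1->C
  (3,5):dx=+2,dy=+3->C; (3,6):dx=+4,dy=+7->C; (3,7):dx=-5,dy=+8->D; (3,8):dx=-6,dy=-8->C
  (3,9):dx=-3,dy=-3->C; (4,5):dx=+3,dy=+4->C; (4,6):dx=+5,dy=+8->C; (4,7):dx=-4,dy=+9->D
  (4,8):dx=-5,dy=-7->C; (4,9):dx=-2,dy=-2->C; (5,6):dx=+2,dy=+4->C; (5,7):dx=-7,dy=+5->D
  (5,8):dx=-8,dy=-11->C; (5,9):dx=-5,dy=-6->C; (6,7):dx=-9,dy=+1->D; (6,8):dx=-10,dy=-15->C
  (6,9):dx=-7,dy=-10->C; (7,8):dx=-1,dy=-16->C; (7,9):dx=+2,dy=-11->D; (8,9):dx=+3,dy=+5->C
Step 2: C = 23, D = 13, total pairs = 36.
Step 3: tau = (C - D)/(n(n-1)/2) = (23 - 13)/36 = 0.277778.
Step 4: Exact two-sided p-value (enumerate n! = 362880 permutations of y under H0): p = 0.358488.
Step 5: alpha = 0.05. fail to reject H0.

tau_b = 0.2778 (C=23, D=13), p = 0.358488, fail to reject H0.


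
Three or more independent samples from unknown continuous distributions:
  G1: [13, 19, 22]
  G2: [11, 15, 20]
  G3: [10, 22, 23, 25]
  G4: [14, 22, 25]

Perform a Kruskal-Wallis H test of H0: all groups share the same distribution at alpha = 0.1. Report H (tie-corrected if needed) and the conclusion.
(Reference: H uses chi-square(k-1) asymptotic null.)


Step 1: Combine all N = 13 observations and assign midranks.
sorted (value, group, rank): (10,G3,1), (11,G2,2), (13,G1,3), (14,G4,4), (15,G2,5), (19,G1,6), (20,G2,7), (22,G1,9), (22,G3,9), (22,G4,9), (23,G3,11), (25,G3,12.5), (25,G4,12.5)
Step 2: Sum ranks within each group.
R_1 = 18 (n_1 = 3)
R_2 = 14 (n_2 = 3)
R_3 = 33.5 (n_3 = 4)
R_4 = 25.5 (n_4 = 3)
Step 3: H = 12/(N(N+1)) * sum(R_i^2/n_i) - 3(N+1)
     = 12/(13*14) * (18^2/3 + 14^2/3 + 33.5^2/4 + 25.5^2/3) - 3*14
     = 0.065934 * 670.646 - 42
     = 2.218407.
Step 4: Ties present; correction factor C = 1 - 30/(13^3 - 13) = 0.986264. Corrected H = 2.218407 / 0.986264 = 2.249304.
Step 5: Under H0, H ~ chi^2(3); p-value = 0.522302.
Step 6: alpha = 0.1. fail to reject H0.

H = 2.2493, df = 3, p = 0.522302, fail to reject H0.


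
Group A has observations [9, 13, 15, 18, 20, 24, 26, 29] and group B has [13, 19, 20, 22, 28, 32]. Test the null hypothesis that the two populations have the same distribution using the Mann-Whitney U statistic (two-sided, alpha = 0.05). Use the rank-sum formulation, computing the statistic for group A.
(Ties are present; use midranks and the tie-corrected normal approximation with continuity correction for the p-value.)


Step 1: Combine and sort all 14 observations; assign midranks.
sorted (value, group): (9,X), (13,X), (13,Y), (15,X), (18,X), (19,Y), (20,X), (20,Y), (22,Y), (24,X), (26,X), (28,Y), (29,X), (32,Y)
ranks: 9->1, 13->2.5, 13->2.5, 15->4, 18->5, 19->6, 20->7.5, 20->7.5, 22->9, 24->10, 26->11, 28->12, 29->13, 32->14
Step 2: Rank sum for X: R1 = 1 + 2.5 + 4 + 5 + 7.5 + 10 + 11 + 13 = 54.
Step 3: U_X = R1 - n1(n1+1)/2 = 54 - 8*9/2 = 54 - 36 = 18.
       U_Y = n1*n2 - U_X = 48 - 18 = 30.
Step 4: Ties are present, so use the tie-corrected normal approximation (with continuity correction) for the p-value.
Step 5: p-value = 0.476705; compare to alpha = 0.05. fail to reject H0.

U_X = 18, p = 0.476705, fail to reject H0 at alpha = 0.05.


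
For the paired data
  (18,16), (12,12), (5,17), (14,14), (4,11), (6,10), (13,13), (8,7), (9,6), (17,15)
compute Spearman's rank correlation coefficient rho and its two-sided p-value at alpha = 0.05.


Step 1: Rank x and y separately (midranks; no ties here).
rank(x): 18->10, 12->6, 5->2, 14->8, 4->1, 6->3, 13->7, 8->4, 9->5, 17->9
rank(y): 16->9, 12->5, 17->10, 14->7, 11->4, 10->3, 13->6, 7->2, 6->1, 15->8
Step 2: d_i = R_x(i) - R_y(i); compute d_i^2.
  (10-9)^2=1, (6-5)^2=1, (2-10)^2=64, (8-7)^2=1, (1-4)^2=9, (3-3)^2=0, (7-6)^2=1, (4-2)^2=4, (5-1)^2=16, (9-8)^2=1
sum(d^2) = 98.
Step 3: rho = 1 - 6*98 / (10*(10^2 - 1)) = 1 - 588/990 = 0.406061.
Step 4: Under H0, t = rho * sqrt((n-2)/(1-rho^2)) = 1.2568 ~ t(8).
Step 5: Two-sided p-value from the t-distribution with 8 df = 0.244282.
Step 6: alpha = 0.05. fail to reject H0.

rho = 0.4061, p = 0.244282, fail to reject H0 at alpha = 0.05.


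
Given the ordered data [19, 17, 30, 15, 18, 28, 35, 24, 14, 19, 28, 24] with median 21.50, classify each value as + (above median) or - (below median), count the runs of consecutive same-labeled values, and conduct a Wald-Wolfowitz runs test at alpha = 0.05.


Step 1: Compute median = 21.50; label A = above, B = below.
Labels in order: BBABBAAABBAA  (n_A = 6, n_B = 6)
Step 2: Count runs R = 6.
Step 3: Under H0 (random ordering), E[R] = 2*n_A*n_B/(n_A+n_B) + 1 = 2*6*6/12 + 1 = 7.0000.
        Var[R] = 2*n_A*n_B*(2*n_A*n_B - n_A - n_B) / ((n_A+n_B)^2 * (n_A+n_B-1)) = 4320/1584 = 2.7273.
        SD[R] = 1.6514.
Step 4: Continuity-corrected z = (R + 0.5 - E[R]) / SD[R] = (6 + 0.5 - 7.0000) / 1.6514 = -0.3028.
Step 5: Two-sided p-value via normal approximation = 2*(1 - Phi(|z|)) = 0.762069.
Step 6: alpha = 0.05. fail to reject H0.

R = 6, z = -0.3028, p = 0.762069, fail to reject H0.


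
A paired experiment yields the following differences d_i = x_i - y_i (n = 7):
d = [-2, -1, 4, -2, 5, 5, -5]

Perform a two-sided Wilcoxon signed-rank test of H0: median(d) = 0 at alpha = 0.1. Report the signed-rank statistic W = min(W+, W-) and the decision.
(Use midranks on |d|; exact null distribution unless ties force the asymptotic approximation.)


Step 1: Drop any zero differences (none here) and take |d_i|.
|d| = [2, 1, 4, 2, 5, 5, 5]
Step 2: Midrank |d_i| (ties get averaged ranks).
ranks: |2|->2.5, |1|->1, |4|->4, |2|->2.5, |5|->6, |5|->6, |5|->6
Step 3: Attach original signs; sum ranks with positive sign and with negative sign.
W+ = 4 + 6 + 6 = 16
W- = 2.5 + 1 + 2.5 + 6 = 12
(Check: W+ + W- = 28 should equal n(n+1)/2 = 28.)
Step 4: Test statistic W = min(W+, W-) = 12.
Step 5: Ties in |d|, so use the tie-corrected normal approximation.
        E[W] = n(n+1)/4 = 7*8/4 = 14.
        Tie groups: |d|=2 (t=2), |d|=5 (t=3); sum(t^3 - t) = 30.
        Var[W] = n(n+1)(2n+1)/24 - sum(t^3-t)/48 = 840/24 - 30/48 = 34.375.
        z = (W - E[W]) / sqrt(Var[W]) = (12 - 14) / 5.8630 = -0.3411.
        Two-sided p = 2*Phi(z) = 0.733012.
Step 6: alpha = 0.1. fail to reject H0.

W+ = 16, W- = 12, W = min = 12, p = 0.733012, fail to reject H0.


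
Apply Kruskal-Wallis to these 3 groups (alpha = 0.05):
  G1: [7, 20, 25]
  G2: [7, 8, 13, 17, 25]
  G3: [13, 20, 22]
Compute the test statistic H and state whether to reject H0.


Step 1: Combine all N = 11 observations and assign midranks.
sorted (value, group, rank): (7,G1,1.5), (7,G2,1.5), (8,G2,3), (13,G2,4.5), (13,G3,4.5), (17,G2,6), (20,G1,7.5), (20,G3,7.5), (22,G3,9), (25,G1,10.5), (25,G2,10.5)
Step 2: Sum ranks within each group.
R_1 = 19.5 (n_1 = 3)
R_2 = 25.5 (n_2 = 5)
R_3 = 21 (n_3 = 3)
Step 3: H = 12/(N(N+1)) * sum(R_i^2/n_i) - 3(N+1)
     = 12/(11*12) * (19.5^2/3 + 25.5^2/5 + 21^2/3) - 3*12
     = 0.090909 * 403.8 - 36
     = 0.709091.
Step 4: Ties present; correction factor C = 1 - 24/(11^3 - 11) = 0.981818. Corrected H = 0.709091 / 0.981818 = 0.722222.
Step 5: Under H0, H ~ chi^2(2); p-value = 0.696902.
Step 6: alpha = 0.05. fail to reject H0.

H = 0.7222, df = 2, p = 0.696902, fail to reject H0.


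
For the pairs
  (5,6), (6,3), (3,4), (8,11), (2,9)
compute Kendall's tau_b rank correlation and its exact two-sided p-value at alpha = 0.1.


Step 1: Enumerate the 10 unordered pairs (i,j) with i<j and classify each by sign(x_j-x_i) * sign(y_j-y_i).
  (1,2):dx=+1,dy=-3->D; (1,3):dx=-2,dy=-2->C; (1,4):dx=+3,dy=+5->C; (1,5):dx=-3,dy=+3->D
  (2,3):dx=-3,dy=+1->D; (2,4):dx=+2,dy=+8->C; (2,5):dx=-4,dy=+6->D; (3,4):dx=+5,dy=+7->C
  (3,5):dx=-1,dy=+5->D; (4,5):dx=-6,dy=-2->C
Step 2: C = 5, D = 5, total pairs = 10.
Step 3: tau = (C - D)/(n(n-1)/2) = (5 - 5)/10 = 0.000000.
Step 4: Exact two-sided p-value (enumerate n! = 120 permutations of y under H0): p = 1.000000.
Step 5: alpha = 0.1. fail to reject H0.

tau_b = 0.0000 (C=5, D=5), p = 1.000000, fail to reject H0.


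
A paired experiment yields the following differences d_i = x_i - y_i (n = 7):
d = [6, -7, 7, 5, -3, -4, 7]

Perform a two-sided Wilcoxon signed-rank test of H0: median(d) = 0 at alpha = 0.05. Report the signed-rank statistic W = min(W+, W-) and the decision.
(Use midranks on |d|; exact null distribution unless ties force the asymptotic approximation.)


Step 1: Drop any zero differences (none here) and take |d_i|.
|d| = [6, 7, 7, 5, 3, 4, 7]
Step 2: Midrank |d_i| (ties get averaged ranks).
ranks: |6|->4, |7|->6, |7|->6, |5|->3, |3|->1, |4|->2, |7|->6
Step 3: Attach original signs; sum ranks with positive sign and with negative sign.
W+ = 4 + 6 + 3 + 6 = 19
W- = 6 + 1 + 2 = 9
(Check: W+ + W- = 28 should equal n(n+1)/2 = 28.)
Step 4: Test statistic W = min(W+, W-) = 9.
Step 5: Ties in |d|, so use the tie-corrected normal approximation.
        E[W] = n(n+1)/4 = 7*8/4 = 14.
        Tie groups: |d|=7 (t=3); sum(t^3 - t) = 24.
        Var[W] = n(n+1)(2n+1)/24 - sum(t^3-t)/48 = 840/24 - 24/48 = 34.5.
        z = (W - E[W]) / sqrt(Var[W]) = (9 - 14) / 5.8737 = -0.8513.
        Two-sided p = 2*Phi(z) = 0.394627.
Step 6: alpha = 0.05. fail to reject H0.

W+ = 19, W- = 9, W = min = 9, p = 0.394627, fail to reject H0.


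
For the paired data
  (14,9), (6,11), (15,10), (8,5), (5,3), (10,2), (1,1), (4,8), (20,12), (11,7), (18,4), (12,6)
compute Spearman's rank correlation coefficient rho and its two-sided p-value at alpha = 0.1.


Step 1: Rank x and y separately (midranks; no ties here).
rank(x): 14->9, 6->4, 15->10, 8->5, 5->3, 10->6, 1->1, 4->2, 20->12, 11->7, 18->11, 12->8
rank(y): 9->9, 11->11, 10->10, 5->5, 3->3, 2->2, 1->1, 8->8, 12->12, 7->7, 4->4, 6->6
Step 2: d_i = R_x(i) - R_y(i); compute d_i^2.
  (9-9)^2=0, (4-11)^2=49, (10-10)^2=0, (5-5)^2=0, (3-3)^2=0, (6-2)^2=16, (1-1)^2=0, (2-8)^2=36, (12-12)^2=0, (7-7)^2=0, (11-4)^2=49, (8-6)^2=4
sum(d^2) = 154.
Step 3: rho = 1 - 6*154 / (12*(12^2 - 1)) = 1 - 924/1716 = 0.461538.
Step 4: Under H0, t = rho * sqrt((n-2)/(1-rho^2)) = 1.6452 ~ t(10).
Step 5: Two-sided p-value from the t-distribution with 10 df = 0.130948.
Step 6: alpha = 0.1. fail to reject H0.

rho = 0.4615, p = 0.130948, fail to reject H0 at alpha = 0.1.


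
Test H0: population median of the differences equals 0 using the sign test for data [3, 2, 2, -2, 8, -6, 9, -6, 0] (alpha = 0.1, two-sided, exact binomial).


Step 1: Discard zero differences. Original n = 9; n_eff = number of nonzero differences = 8.
Nonzero differences (with sign): +3, +2, +2, -2, +8, -6, +9, -6
Step 2: Count signs: positive = 5, negative = 3.
Step 3: Under H0: P(positive) = 0.5, so the number of positives S ~ Bin(8, 0.5).
Step 4: Two-sided exact p-value = sum of Bin(8,0.5) probabilities at or below the observed probability = 0.726562.
Step 5: alpha = 0.1. fail to reject H0.

n_eff = 8, pos = 5, neg = 3, p = 0.726562, fail to reject H0.


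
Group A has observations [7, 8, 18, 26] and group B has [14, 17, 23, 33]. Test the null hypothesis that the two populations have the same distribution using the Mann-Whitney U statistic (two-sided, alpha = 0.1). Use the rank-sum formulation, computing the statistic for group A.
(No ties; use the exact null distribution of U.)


Step 1: Combine and sort all 8 observations; assign midranks.
sorted (value, group): (7,X), (8,X), (14,Y), (17,Y), (18,X), (23,Y), (26,X), (33,Y)
ranks: 7->1, 8->2, 14->3, 17->4, 18->5, 23->6, 26->7, 33->8
Step 2: Rank sum for X: R1 = 1 + 2 + 5 + 7 = 15.
Step 3: U_X = R1 - n1(n1+1)/2 = 15 - 4*5/2 = 15 - 10 = 5.
       U_Y = n1*n2 - U_X = 16 - 5 = 11.
Step 4: No ties, so the exact null distribution of U (based on enumerating the C(8,4) = 70 equally likely rank assignments) gives the two-sided p-value.
Step 5: p-value = 0.485714; compare to alpha = 0.1. fail to reject H0.

U_X = 5, p = 0.485714, fail to reject H0 at alpha = 0.1.


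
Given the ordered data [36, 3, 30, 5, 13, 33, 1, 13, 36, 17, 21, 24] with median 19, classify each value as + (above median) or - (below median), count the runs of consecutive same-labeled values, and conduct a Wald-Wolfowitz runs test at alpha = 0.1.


Step 1: Compute median = 19; label A = above, B = below.
Labels in order: ABABBABBABAA  (n_A = 6, n_B = 6)
Step 2: Count runs R = 9.
Step 3: Under H0 (random ordering), E[R] = 2*n_A*n_B/(n_A+n_B) + 1 = 2*6*6/12 + 1 = 7.0000.
        Var[R] = 2*n_A*n_B*(2*n_A*n_B - n_A - n_B) / ((n_A+n_B)^2 * (n_A+n_B-1)) = 4320/1584 = 2.7273.
        SD[R] = 1.6514.
Step 4: Continuity-corrected z = (R - 0.5 - E[R]) / SD[R] = (9 - 0.5 - 7.0000) / 1.6514 = 0.9083.
Step 5: Two-sided p-value via normal approximation = 2*(1 - Phi(|z|)) = 0.363722.
Step 6: alpha = 0.1. fail to reject H0.

R = 9, z = 0.9083, p = 0.363722, fail to reject H0.


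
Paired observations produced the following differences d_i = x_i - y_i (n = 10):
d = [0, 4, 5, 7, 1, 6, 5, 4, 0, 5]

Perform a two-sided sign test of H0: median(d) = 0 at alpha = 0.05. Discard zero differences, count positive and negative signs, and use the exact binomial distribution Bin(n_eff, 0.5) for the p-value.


Step 1: Discard zero differences. Original n = 10; n_eff = number of nonzero differences = 8.
Nonzero differences (with sign): +4, +5, +7, +1, +6, +5, +4, +5
Step 2: Count signs: positive = 8, negative = 0.
Step 3: Under H0: P(positive) = 0.5, so the number of positives S ~ Bin(8, 0.5).
Step 4: Two-sided exact p-value = sum of Bin(8,0.5) probabilities at or below the observed probability = 0.007812.
Step 5: alpha = 0.05. reject H0.

n_eff = 8, pos = 8, neg = 0, p = 0.007812, reject H0.


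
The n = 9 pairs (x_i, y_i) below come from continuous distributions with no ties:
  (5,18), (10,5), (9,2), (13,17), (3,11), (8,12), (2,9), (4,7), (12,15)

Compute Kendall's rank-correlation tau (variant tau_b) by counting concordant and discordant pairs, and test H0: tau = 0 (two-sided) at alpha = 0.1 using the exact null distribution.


Step 1: Enumerate the 36 unordered pairs (i,j) with i<j and classify each by sign(x_j-x_i) * sign(y_j-y_i).
  (1,2):dx=+5,dy=-13->D; (1,3):dx=+4,dy=-16->D; (1,4):dx=+8,dy=-1->D; (1,5):dx=-2,dy=-7->C
  (1,6):dx=+3,dy=-6->D; (1,7):dx=-3,dy=-9->C; (1,8):dx=-1,dy=-11->C; (1,9):dx=+7,dy=-3->D
  (2,3):dx=-1,dy=-3->C; (2,4):dx=+3,dy=+12->C; (2,5):dx=-7,dy=+6->D; (2,6):dx=-2,dy=+7->D
  (2,7):dx=-8,dy=+4->D; (2,8):dx=-6,dy=+2->D; (2,9):dx=+2,dy=+10->C; (3,4):dx=+4,dy=+15->C
  (3,5):dx=-6,dy=+9->D; (3,6):dx=-1,dy=+10->D; (3,7):dx=-7,dy=+7->D; (3,8):dx=-5,dy=+5->D
  (3,9):dx=+3,dy=+13->C; (4,5):dx=-10,dy=-6->C; (4,6):dx=-5,dy=-5->C; (4,7):dx=-11,dy=-8->C
  (4,8):dx=-9,dy=-10->C; (4,9):dx=-1,dy=-2->C; (5,6):dx=+5,dy=+1->C; (5,7):dx=-1,dy=-2->C
  (5,8):dx=+1,dy=-4->D; (5,9):dx=+9,dy=+4->C; (6,7):dx=-6,dy=-3->C; (6,8):dx=-4,dy=-5->C
  (6,9):dx=+4,dy=+3->C; (7,8):dx=+2,dy=-2->D; (7,9):dx=+10,dy=+6->C; (8,9):dx=+8,dy=+8->C
Step 2: C = 21, D = 15, total pairs = 36.
Step 3: tau = (C - D)/(n(n-1)/2) = (21 - 15)/36 = 0.166667.
Step 4: Exact two-sided p-value (enumerate n! = 362880 permutations of y under H0): p = 0.612202.
Step 5: alpha = 0.1. fail to reject H0.

tau_b = 0.1667 (C=21, D=15), p = 0.612202, fail to reject H0.


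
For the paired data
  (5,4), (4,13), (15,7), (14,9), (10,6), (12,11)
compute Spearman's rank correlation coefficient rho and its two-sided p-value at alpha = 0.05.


Step 1: Rank x and y separately (midranks; no ties here).
rank(x): 5->2, 4->1, 15->6, 14->5, 10->3, 12->4
rank(y): 4->1, 13->6, 7->3, 9->4, 6->2, 11->5
Step 2: d_i = R_x(i) - R_y(i); compute d_i^2.
  (2-1)^2=1, (1-6)^2=25, (6-3)^2=9, (5-4)^2=1, (3-2)^2=1, (4-5)^2=1
sum(d^2) = 38.
Step 3: rho = 1 - 6*38 / (6*(6^2 - 1)) = 1 - 228/210 = -0.085714.
Step 4: Under H0, t = rho * sqrt((n-2)/(1-rho^2)) = -0.1721 ~ t(4).
Step 5: Two-sided p-value from the t-distribution with 4 df = 0.871743.
Step 6: alpha = 0.05. fail to reject H0.

rho = -0.0857, p = 0.871743, fail to reject H0 at alpha = 0.05.


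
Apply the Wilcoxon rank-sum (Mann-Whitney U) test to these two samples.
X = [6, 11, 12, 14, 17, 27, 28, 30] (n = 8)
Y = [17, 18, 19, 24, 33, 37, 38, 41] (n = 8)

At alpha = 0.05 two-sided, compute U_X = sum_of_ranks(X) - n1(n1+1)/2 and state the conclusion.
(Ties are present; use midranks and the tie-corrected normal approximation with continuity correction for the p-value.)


Step 1: Combine and sort all 16 observations; assign midranks.
sorted (value, group): (6,X), (11,X), (12,X), (14,X), (17,X), (17,Y), (18,Y), (19,Y), (24,Y), (27,X), (28,X), (30,X), (33,Y), (37,Y), (38,Y), (41,Y)
ranks: 6->1, 11->2, 12->3, 14->4, 17->5.5, 17->5.5, 18->7, 19->8, 24->9, 27->10, 28->11, 30->12, 33->13, 37->14, 38->15, 41->16
Step 2: Rank sum for X: R1 = 1 + 2 + 3 + 4 + 5.5 + 10 + 11 + 12 = 48.5.
Step 3: U_X = R1 - n1(n1+1)/2 = 48.5 - 8*9/2 = 48.5 - 36 = 12.5.
       U_Y = n1*n2 - U_X = 64 - 12.5 = 51.5.
Step 4: Ties are present, so use the tie-corrected normal approximation (with continuity correction) for the p-value.
Step 5: p-value = 0.045840; compare to alpha = 0.05. reject H0.

U_X = 12.5, p = 0.045840, reject H0 at alpha = 0.05.


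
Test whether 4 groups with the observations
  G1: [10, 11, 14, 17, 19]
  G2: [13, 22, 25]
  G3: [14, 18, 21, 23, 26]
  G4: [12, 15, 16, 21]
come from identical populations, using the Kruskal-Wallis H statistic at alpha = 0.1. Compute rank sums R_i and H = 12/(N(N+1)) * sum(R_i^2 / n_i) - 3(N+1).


Step 1: Combine all N = 17 observations and assign midranks.
sorted (value, group, rank): (10,G1,1), (11,G1,2), (12,G4,3), (13,G2,4), (14,G1,5.5), (14,G3,5.5), (15,G4,7), (16,G4,8), (17,G1,9), (18,G3,10), (19,G1,11), (21,G3,12.5), (21,G4,12.5), (22,G2,14), (23,G3,15), (25,G2,16), (26,G3,17)
Step 2: Sum ranks within each group.
R_1 = 28.5 (n_1 = 5)
R_2 = 34 (n_2 = 3)
R_3 = 60 (n_3 = 5)
R_4 = 30.5 (n_4 = 4)
Step 3: H = 12/(N(N+1)) * sum(R_i^2/n_i) - 3(N+1)
     = 12/(17*18) * (28.5^2/5 + 34^2/3 + 60^2/5 + 30.5^2/4) - 3*18
     = 0.039216 * 1500.35 - 54
     = 4.837092.
Step 4: Ties present; correction factor C = 1 - 12/(17^3 - 17) = 0.997549. Corrected H = 4.837092 / 0.997549 = 4.848976.
Step 5: Under H0, H ~ chi^2(3); p-value = 0.183196.
Step 6: alpha = 0.1. fail to reject H0.

H = 4.8490, df = 3, p = 0.183196, fail to reject H0.


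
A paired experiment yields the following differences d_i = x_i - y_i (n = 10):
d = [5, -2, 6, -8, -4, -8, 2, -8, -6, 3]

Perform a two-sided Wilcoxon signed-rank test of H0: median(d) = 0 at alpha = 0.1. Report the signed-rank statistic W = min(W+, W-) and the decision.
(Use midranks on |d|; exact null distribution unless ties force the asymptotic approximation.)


Step 1: Drop any zero differences (none here) and take |d_i|.
|d| = [5, 2, 6, 8, 4, 8, 2, 8, 6, 3]
Step 2: Midrank |d_i| (ties get averaged ranks).
ranks: |5|->5, |2|->1.5, |6|->6.5, |8|->9, |4|->4, |8|->9, |2|->1.5, |8|->9, |6|->6.5, |3|->3
Step 3: Attach original signs; sum ranks with positive sign and with negative sign.
W+ = 5 + 6.5 + 1.5 + 3 = 16
W- = 1.5 + 9 + 4 + 9 + 9 + 6.5 = 39
(Check: W+ + W- = 55 should equal n(n+1)/2 = 55.)
Step 4: Test statistic W = min(W+, W-) = 16.
Step 5: Ties in |d|, so use the tie-corrected normal approximation.
        E[W] = n(n+1)/4 = 10*11/4 = 27.5.
        Tie groups: |d|=2 (t=2), |d|=6 (t=2), |d|=8 (t=3); sum(t^3 - t) = 36.
        Var[W] = n(n+1)(2n+1)/24 - sum(t^3-t)/48 = 2310/24 - 36/48 = 95.5.
        z = (W - E[W]) / sqrt(Var[W]) = (16 - 27.5) / 9.7724 = -1.1768.
        Two-sided p = 2*Phi(z) = 0.239282.
Step 6: alpha = 0.1. fail to reject H0.

W+ = 16, W- = 39, W = min = 16, p = 0.239282, fail to reject H0.


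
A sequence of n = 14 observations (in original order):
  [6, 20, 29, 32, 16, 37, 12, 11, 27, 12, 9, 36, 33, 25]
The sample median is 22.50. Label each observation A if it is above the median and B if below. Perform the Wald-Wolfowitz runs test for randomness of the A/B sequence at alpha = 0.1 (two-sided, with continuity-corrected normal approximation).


Step 1: Compute median = 22.50; label A = above, B = below.
Labels in order: BBAABABBABBAAA  (n_A = 7, n_B = 7)
Step 2: Count runs R = 8.
Step 3: Under H0 (random ordering), E[R] = 2*n_A*n_B/(n_A+n_B) + 1 = 2*7*7/14 + 1 = 8.0000.
        Var[R] = 2*n_A*n_B*(2*n_A*n_B - n_A - n_B) / ((n_A+n_B)^2 * (n_A+n_B-1)) = 8232/2548 = 3.2308.
        SD[R] = 1.7974.
Step 4: R = E[R], so z = 0 with no continuity correction.
Step 5: Two-sided p-value via normal approximation = 2*(1 - Phi(|z|)) = 1.000000.
Step 6: alpha = 0.1. fail to reject H0.

R = 8, z = 0.0000, p = 1.000000, fail to reject H0.


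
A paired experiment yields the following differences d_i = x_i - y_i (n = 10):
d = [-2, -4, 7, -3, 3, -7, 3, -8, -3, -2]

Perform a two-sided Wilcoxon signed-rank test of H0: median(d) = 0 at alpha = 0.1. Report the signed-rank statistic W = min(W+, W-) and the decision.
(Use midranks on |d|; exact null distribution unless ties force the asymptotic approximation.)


Step 1: Drop any zero differences (none here) and take |d_i|.
|d| = [2, 4, 7, 3, 3, 7, 3, 8, 3, 2]
Step 2: Midrank |d_i| (ties get averaged ranks).
ranks: |2|->1.5, |4|->7, |7|->8.5, |3|->4.5, |3|->4.5, |7|->8.5, |3|->4.5, |8|->10, |3|->4.5, |2|->1.5
Step 3: Attach original signs; sum ranks with positive sign and with negative sign.
W+ = 8.5 + 4.5 + 4.5 = 17.5
W- = 1.5 + 7 + 4.5 + 8.5 + 10 + 4.5 + 1.5 = 37.5
(Check: W+ + W- = 55 should equal n(n+1)/2 = 55.)
Step 4: Test statistic W = min(W+, W-) = 17.5.
Step 5: Ties in |d|, so use the tie-corrected normal approximation.
        E[W] = n(n+1)/4 = 10*11/4 = 27.5.
        Tie groups: |d|=2 (t=2), |d|=3 (t=4), |d|=7 (t=2); sum(t^3 - t) = 72.
        Var[W] = n(n+1)(2n+1)/24 - sum(t^3-t)/48 = 2310/24 - 72/48 = 94.75.
        z = (W - E[W]) / sqrt(Var[W]) = (17.5 - 27.5) / 9.7340 = -1.0273.
        Two-sided p = 2*Phi(z) = 0.304265.
Step 6: alpha = 0.1. fail to reject H0.

W+ = 17.5, W- = 37.5, W = min = 17.5, p = 0.304265, fail to reject H0.


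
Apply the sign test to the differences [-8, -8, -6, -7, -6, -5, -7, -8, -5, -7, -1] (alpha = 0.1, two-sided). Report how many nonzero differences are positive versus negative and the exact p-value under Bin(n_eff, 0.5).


Step 1: Discard zero differences. Original n = 11; n_eff = number of nonzero differences = 11.
Nonzero differences (with sign): -8, -8, -6, -7, -6, -5, -7, -8, -5, -7, -1
Step 2: Count signs: positive = 0, negative = 11.
Step 3: Under H0: P(positive) = 0.5, so the number of positives S ~ Bin(11, 0.5).
Step 4: Two-sided exact p-value = sum of Bin(11,0.5) probabilities at or below the observed probability = 0.000977.
Step 5: alpha = 0.1. reject H0.

n_eff = 11, pos = 0, neg = 11, p = 0.000977, reject H0.


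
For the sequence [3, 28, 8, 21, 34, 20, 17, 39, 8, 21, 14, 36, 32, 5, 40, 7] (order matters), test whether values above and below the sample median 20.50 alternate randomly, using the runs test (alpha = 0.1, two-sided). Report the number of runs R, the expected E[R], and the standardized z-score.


Step 1: Compute median = 20.50; label A = above, B = below.
Labels in order: BABAABBABABAABAB  (n_A = 8, n_B = 8)
Step 2: Count runs R = 13.
Step 3: Under H0 (random ordering), E[R] = 2*n_A*n_B/(n_A+n_B) + 1 = 2*8*8/16 + 1 = 9.0000.
        Var[R] = 2*n_A*n_B*(2*n_A*n_B - n_A - n_B) / ((n_A+n_B)^2 * (n_A+n_B-1)) = 14336/3840 = 3.7333.
        SD[R] = 1.9322.
Step 4: Continuity-corrected z = (R - 0.5 - E[R]) / SD[R] = (13 - 0.5 - 9.0000) / 1.9322 = 1.8114.
Step 5: Two-sided p-value via normal approximation = 2*(1 - Phi(|z|)) = 0.070076.
Step 6: alpha = 0.1. reject H0.

R = 13, z = 1.8114, p = 0.070076, reject H0.
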